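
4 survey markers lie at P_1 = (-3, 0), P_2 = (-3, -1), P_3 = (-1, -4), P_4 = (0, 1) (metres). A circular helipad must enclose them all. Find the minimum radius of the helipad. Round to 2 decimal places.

The minimum enclosing circle is determined by three boundary points: P_1, P_3, P_4.
Their circumcentre is (-6/7, -10/7) with r² = 325/49.
The farthest remaining point P_2 is at distance² 234/49 ≤ 325/49.
r = √(325/49) ≈ 2.58.

2.58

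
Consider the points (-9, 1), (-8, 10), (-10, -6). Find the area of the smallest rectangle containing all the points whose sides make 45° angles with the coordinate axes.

In coordinates u = x + y, v = x − y the rectangle is axis-aligned; the map (x,y)→(u,v) scales areas by 2.
u-values: -8, 2, -16; range = 2 − (-16) = 18.
v-values: -10, -18, -4; range = -4 − (-18) = 14.
Area = (18 × 14) / 2 = 126.

126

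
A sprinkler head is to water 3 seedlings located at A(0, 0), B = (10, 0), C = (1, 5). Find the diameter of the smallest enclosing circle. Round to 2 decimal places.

Side lengths²: AB² = 100, AC² = 26, BC² = 106.
Since BC² = 106 < 100 + 26 = 126, the triangle is acute, so the smallest enclosing circle is the circumcircle.
Circumcentre = (5, 1.6), r² = 27.56.
Diameter = 2r = 2√(27.56) ≈ 10.50.

10.50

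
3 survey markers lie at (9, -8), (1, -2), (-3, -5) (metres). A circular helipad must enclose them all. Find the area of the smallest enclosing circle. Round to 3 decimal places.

Call the three points A, B, C in the order given.
Side lengths²: AB² = 100, AC² = 153, BC² = 25.
Since AC² = 153 ≥ 100 + 25 = 125, the angle opposite AC is not acute, so the smallest enclosing circle has AC as diameter.
Centre = midpoint of AC = (3, -6.5), r² = 153/4 = 38.25.
Area = π·r² = π·38.25 ≈ 120.166.

120.166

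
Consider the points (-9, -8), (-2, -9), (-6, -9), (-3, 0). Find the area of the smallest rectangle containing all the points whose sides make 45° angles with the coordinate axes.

70

In coordinates u = x + y, v = x − y the rectangle is axis-aligned; the map (x,y)→(u,v) scales areas by 2.
u-values: -17, -11, -15, -3; range = -3 − (-17) = 14.
v-values: -1, 7, 3, -3; range = 7 − (-3) = 10.
Area = (14 × 10) / 2 = 70.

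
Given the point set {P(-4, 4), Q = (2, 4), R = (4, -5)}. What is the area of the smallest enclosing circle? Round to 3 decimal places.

113.883

Side lengths²: PQ² = 36, PR² = 145, QR² = 85.
Since PR² = 145 ≥ 85 + 36 = 121, the angle opposite PR is not acute, so the smallest enclosing circle has PR as diameter.
Centre = midpoint of PR = (0, -0.5), r² = 145/4 = 36.25.
Area = π·r² = π·36.25 ≈ 113.883.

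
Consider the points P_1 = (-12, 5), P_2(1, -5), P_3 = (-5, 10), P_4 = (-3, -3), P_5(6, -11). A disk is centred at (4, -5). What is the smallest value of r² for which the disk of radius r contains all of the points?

356

The required radius is the distance from (4, -5) to the farthest point.
Squared distances: 356, 9, 306, 53, 40.
Maximum is 356, attained at P_1.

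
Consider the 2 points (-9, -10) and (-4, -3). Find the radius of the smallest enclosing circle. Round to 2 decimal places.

4.30

The smallest circle enclosing two points has them as diameter endpoints.
Centre = midpoint = (-6.5, -6.5); r² = |(-9, -10)−(-4, -3)|²/4 = 74/4 = 18.5.
r = √(18.5) ≈ 4.30.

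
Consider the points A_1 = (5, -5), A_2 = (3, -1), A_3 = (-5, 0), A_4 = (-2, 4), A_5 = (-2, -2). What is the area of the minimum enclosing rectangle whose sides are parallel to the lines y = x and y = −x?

In coordinates u = x + y, v = x − y the rectangle is axis-aligned; the map (x,y)→(u,v) scales areas by 2.
u-values: 0, 2, -5, 2, -4; range = 2 − (-5) = 7.
v-values: 10, 4, -5, -6, 0; range = 10 − (-6) = 16.
Area = (7 × 16) / 2 = 56.

56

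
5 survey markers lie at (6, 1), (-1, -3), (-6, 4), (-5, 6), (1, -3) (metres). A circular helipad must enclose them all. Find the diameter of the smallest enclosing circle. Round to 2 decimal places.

By Welzl's lemma the MEC is supported by two points (diametrically opposite) or three points (on a circumcircle).
The farthest pair is (6, 1)–(-6, 4) with squared distance 153. The circle on this segment as diameter has centre (0, 2.5) and r² = 153/4 = 38.25.
Check (-1, -3): distance² to centre = 31.25 ≤ 38.25, so it lies inside.
All remaining points lie in this disk, and no smaller disk contains both endpoints, so this is the minimum enclosing circle.
Diameter = 2r = 2√(38.25) ≈ 12.37.

12.37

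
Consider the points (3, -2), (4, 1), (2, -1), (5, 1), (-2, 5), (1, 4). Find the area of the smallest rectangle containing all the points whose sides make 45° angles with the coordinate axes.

In coordinates u = x + y, v = x − y the rectangle is axis-aligned; the map (x,y)→(u,v) scales areas by 2.
u-values: 1, 5, 1, 6, 3, 5; range = 6 − 1 = 5.
v-values: 5, 3, 3, 4, -7, -3; range = 5 − (-7) = 12.
Area = (5 × 12) / 2 = 30.

30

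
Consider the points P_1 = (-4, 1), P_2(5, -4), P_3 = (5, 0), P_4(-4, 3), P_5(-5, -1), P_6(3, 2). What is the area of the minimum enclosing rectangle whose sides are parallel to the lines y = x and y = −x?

88

In coordinates u = x + y, v = x − y the rectangle is axis-aligned; the map (x,y)→(u,v) scales areas by 2.
u-values: -3, 1, 5, -1, -6, 5; range = 5 − (-6) = 11.
v-values: -5, 9, 5, -7, -4, 1; range = 9 − (-7) = 16.
Area = (11 × 16) / 2 = 88.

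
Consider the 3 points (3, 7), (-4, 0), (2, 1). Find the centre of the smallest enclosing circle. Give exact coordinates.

Call the three points A, B, C in the order given.
Side lengths²: AB² = 98, AC² = 37, BC² = 37.
Since AB² = 98 ≥ 37 + 37 = 74, the angle opposite AB is not acute, so the smallest enclosing circle has AB as diameter.
Centre = midpoint of AB = (-0.5, 3.5), r² = 98/4 = 24.5.
Centre = (-0.5, 3.5).

(-0.5, 3.5)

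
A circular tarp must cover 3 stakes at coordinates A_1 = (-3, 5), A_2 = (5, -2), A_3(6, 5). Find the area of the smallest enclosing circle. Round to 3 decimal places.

90.561

Side lengths²: A_1A_2² = 113, A_1A_3² = 81, A_2A_3² = 50.
Since A_1A_2² = 113 < 81 + 50 = 131, the triangle is acute, so the smallest enclosing circle is the circumcircle.
Circumcentre = (1.5, 29/14), r² = 2825/98.
Area = π·r² = π·2825/98 ≈ 90.561.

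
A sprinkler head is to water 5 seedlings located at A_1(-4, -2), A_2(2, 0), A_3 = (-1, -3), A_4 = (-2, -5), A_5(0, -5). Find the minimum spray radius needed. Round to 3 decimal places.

3.318

The minimum enclosing circle is determined by three boundary points: A_1, A_2, A_4.
Their circumcentre is (-15/22, -43/22) with r² = 2665/242.
The farthest remaining point A_5 is at distance² 2357/242 ≤ 2665/242.
r = √(2665/242) ≈ 3.318.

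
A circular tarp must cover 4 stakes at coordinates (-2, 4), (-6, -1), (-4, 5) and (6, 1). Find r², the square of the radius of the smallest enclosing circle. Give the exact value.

10730/289

A smallest enclosing disk is always determined by at most three of the input points on its boundary.
The minimum enclosing circle is determined by three boundary points: (-6, -1), (-4, 5), (6, 1).
Their circumcentre is (-1/17, 6/17) with r² = 10730/289.
The farthest remaining point (-2, 4) is at distance² 4933/289 ≤ 10730/289.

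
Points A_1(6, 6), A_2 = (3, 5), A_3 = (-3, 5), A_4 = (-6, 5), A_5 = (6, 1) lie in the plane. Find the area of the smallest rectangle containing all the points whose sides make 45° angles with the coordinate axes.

In coordinates u = x + y, v = x − y the rectangle is axis-aligned; the map (x,y)→(u,v) scales areas by 2.
u-values: 12, 8, 2, -1, 7; range = 12 − (-1) = 13.
v-values: 0, -2, -8, -11, 5; range = 5 − (-11) = 16.
Area = (13 × 16) / 2 = 104.

104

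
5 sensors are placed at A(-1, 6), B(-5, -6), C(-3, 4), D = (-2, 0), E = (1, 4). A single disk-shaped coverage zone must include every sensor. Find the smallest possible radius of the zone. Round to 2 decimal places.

The minimum enclosing circle of a finite set is fixed by two of the points (as a diameter) or three (as a circumcircle).
The farthest pair is A–B with squared distance 160. The circle on this segment as diameter has centre (-3, 0) and r² = 160/4 = 40.
Check C: distance² to centre = 16 ≤ 40, so it lies inside.
All remaining points lie in this disk, and no smaller disk contains both endpoints, so this is the minimum enclosing circle.
r = √40 ≈ 6.32.

6.32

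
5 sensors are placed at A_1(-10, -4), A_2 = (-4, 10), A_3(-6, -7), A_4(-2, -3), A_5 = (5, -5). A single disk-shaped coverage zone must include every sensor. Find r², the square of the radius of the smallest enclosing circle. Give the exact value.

55709/648

The minimum enclosing circle of a finite set is fixed by two of the points (as a diameter) or three (as a circumcircle).
The minimum enclosing circle is determined by three boundary points: A_1, A_2, A_5.
Their circumcentre is (-77/36, 11/12) with r² = 55709/648.
The farthest remaining point A_3 is at distance² 50273/648 ≤ 55709/648.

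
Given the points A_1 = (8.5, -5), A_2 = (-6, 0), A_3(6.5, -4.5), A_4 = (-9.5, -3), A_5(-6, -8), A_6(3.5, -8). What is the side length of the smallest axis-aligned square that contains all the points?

18

The bounding box has width 18 and height 8.
An axis-aligned square enclosing the set must have side ≥ max(width, height).
So the minimum side is max(18, 8) = 18.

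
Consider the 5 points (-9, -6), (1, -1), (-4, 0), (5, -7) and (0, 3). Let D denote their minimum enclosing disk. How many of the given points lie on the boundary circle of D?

A smallest enclosing disk is always determined by at most three of the input points on its boundary.
The minimum enclosing circle is determined by three boundary points: (-9, -6), (5, -7), (0, 3).
Their circumcentre is (-11/6, -25/6) with r² = 985/18.
The farthest remaining point (-4, 0) is at distance² 397/18 ≤ 985/18.
The points at distance exactly r from the centre are (-9, -6), (5, -7), (0, 3) — 3 points.

3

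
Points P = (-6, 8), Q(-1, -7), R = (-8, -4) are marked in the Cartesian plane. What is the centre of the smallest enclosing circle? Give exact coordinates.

(-3.5, 0.5)

Side lengths²: PQ² = 250, PR² = 148, QR² = 58.
Since PQ² = 250 ≥ 148 + 58 = 206, the angle opposite PQ is not acute, so the smallest enclosing circle has PQ as diameter.
Centre = midpoint of PQ = (-3.5, 0.5), r² = 250/4 = 62.5.
Centre = (-3.5, 0.5).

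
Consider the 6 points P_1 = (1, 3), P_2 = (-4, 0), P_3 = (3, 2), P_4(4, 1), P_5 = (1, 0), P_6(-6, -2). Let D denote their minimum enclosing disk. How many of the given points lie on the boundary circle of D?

2

The farthest pair is P_4–P_6 with squared distance 109. The circle on this segment as diameter has centre (-1, -0.5) and r² = 109/4 = 27.25.
Check P_1: distance² to centre = 16.25 ≤ 27.25, so it lies inside.
All remaining points lie in this disk, and no smaller disk contains both endpoints, so this is the minimum enclosing circle.
The points at distance exactly r from the centre are P_4, P_6 — 2 points.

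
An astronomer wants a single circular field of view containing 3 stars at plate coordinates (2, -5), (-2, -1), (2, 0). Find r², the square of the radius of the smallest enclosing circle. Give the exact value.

Call the three points A, B, C in the order given.
Side lengths²: AB² = 32, AC² = 25, BC² = 17.
Since AB² = 32 < 25 + 17 = 42, the triangle is acute, so the smallest enclosing circle is the circumcircle.
Circumcentre = (0.5, -2.5), r² = 8.5.

8.5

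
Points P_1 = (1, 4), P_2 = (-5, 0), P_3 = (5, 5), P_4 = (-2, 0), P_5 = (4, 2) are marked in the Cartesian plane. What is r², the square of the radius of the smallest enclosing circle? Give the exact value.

31.25

The minimum enclosing circle of a finite set is fixed by two of the points (as a diameter) or three (as a circumcircle).
The farthest pair is P_2–P_3 with squared distance 125. The circle on this segment as diameter has centre (0, 2.5) and r² = 125/4 = 31.25.
Check P_1: distance² to centre = 3.25 ≤ 31.25, so it lies inside.
All remaining points lie in this disk, and no smaller disk contains both endpoints, so this is the minimum enclosing circle.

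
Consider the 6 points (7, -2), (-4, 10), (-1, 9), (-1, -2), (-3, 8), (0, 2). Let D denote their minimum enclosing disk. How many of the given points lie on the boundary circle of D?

By Welzl's lemma the MEC is supported by two points (diametrically opposite) or three points (on a circumcircle).
The farthest pair is (7, -2)–(-4, 10) with squared distance 265. The circle on this segment as diameter has centre (1.5, 4) and r² = 265/4 = 66.25.
Check (-1, 9): distance² to centre = 31.25 ≤ 66.25, so it lies inside.
All remaining points lie in this disk, and no smaller disk contains both endpoints, so this is the minimum enclosing circle.
The points at distance exactly r from the centre are (7, -2), (-4, 10) — 2 points.

2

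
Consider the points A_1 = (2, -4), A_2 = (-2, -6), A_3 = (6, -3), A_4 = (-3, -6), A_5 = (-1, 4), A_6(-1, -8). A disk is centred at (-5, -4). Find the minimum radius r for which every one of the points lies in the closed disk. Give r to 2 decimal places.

11.05

The required radius is the distance from (-5, -4) to the farthest point.
Squared distances: 49, 13, 122, 8, 80, 32.
Maximum is 122, attained at A_3.
r = √122 ≈ 11.05.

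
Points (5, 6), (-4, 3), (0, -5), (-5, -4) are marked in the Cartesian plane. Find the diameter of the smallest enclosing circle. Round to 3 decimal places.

14.142

By Welzl's lemma the MEC is supported by two points (diametrically opposite) or three points (on a circumcircle).
The farthest pair is (5, 6)–(-5, -4) with squared distance 200. The circle on this segment as diameter has centre (0, 1) and r² = 200/4 = 50.
Check (-4, 3): distance² to centre = 20 ≤ 50, so it lies inside.
All remaining points lie in this disk, and no smaller disk contains both endpoints, so this is the minimum enclosing circle.
Diameter = 2r = 2√50 ≈ 14.142.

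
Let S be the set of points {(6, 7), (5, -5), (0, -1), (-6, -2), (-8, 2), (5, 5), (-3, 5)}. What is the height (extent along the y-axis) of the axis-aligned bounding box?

12

max y = 7, min y = -5, so height = 12.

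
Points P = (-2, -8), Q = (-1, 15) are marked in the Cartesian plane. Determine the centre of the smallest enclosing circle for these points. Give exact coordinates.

(-1.5, 3.5)

The smallest circle enclosing two points has them as diameter endpoints.
Centre = midpoint = (-1.5, 3.5); r² = |PQ|²/4 = 530/4 = 132.5.
Centre = (-1.5, 3.5).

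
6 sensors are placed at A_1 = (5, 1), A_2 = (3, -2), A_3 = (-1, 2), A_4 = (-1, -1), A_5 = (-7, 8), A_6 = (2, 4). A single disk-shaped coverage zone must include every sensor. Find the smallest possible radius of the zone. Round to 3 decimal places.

7.084

A smallest enclosing disk is always determined by at most three of the input points on its boundary.
The minimum enclosing circle is determined by three boundary points: A_1, A_2, A_5.
Their circumcentre is (-1.7, 3.3) with r² = 50.18.
The farthest remaining point A_4 is at distance² 18.98 ≤ 50.18.
r = √(50.18) ≈ 7.084.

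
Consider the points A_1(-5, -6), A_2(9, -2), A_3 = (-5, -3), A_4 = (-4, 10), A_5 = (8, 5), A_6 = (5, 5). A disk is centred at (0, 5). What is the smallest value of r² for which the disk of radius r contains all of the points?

146

The required radius is the distance from (0, 5) to the farthest point.
Squared distances: 146, 130, 89, 41, 64, 25.
Maximum is 146, attained at A_1.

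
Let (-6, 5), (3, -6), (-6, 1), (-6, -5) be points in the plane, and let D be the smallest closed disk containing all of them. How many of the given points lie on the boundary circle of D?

By Welzl's lemma the MEC is supported by two points (diametrically opposite) or three points (on a circumcircle).
The farthest pair is (-6, 5)–(3, -6) with squared distance 202. The circle on this segment as diameter has centre (-1.5, -0.5) and r² = 202/4 = 50.5.
Check (-6, 1): distance² to centre = 22.5 ≤ 50.5, so it lies inside.
All remaining points lie in this disk, and no smaller disk contains both endpoints, so this is the minimum enclosing circle.
The points at distance exactly r from the centre are (-6, 5), (3, -6) — 2 points.

2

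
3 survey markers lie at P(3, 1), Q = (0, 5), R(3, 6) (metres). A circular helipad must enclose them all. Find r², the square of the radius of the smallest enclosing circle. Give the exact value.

125/18

Side lengths²: PQ² = 25, PR² = 25, QR² = 10.
Since PR² = 25 < 25 + 10 = 35, the triangle is acute, so the smallest enclosing circle is the circumcircle.
Circumcentre = (13/6, 3.5), r² = 125/18.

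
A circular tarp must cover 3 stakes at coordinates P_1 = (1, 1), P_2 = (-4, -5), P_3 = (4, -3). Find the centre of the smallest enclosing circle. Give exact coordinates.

Side lengths²: P_1P_2² = 61, P_1P_3² = 25, P_2P_3² = 68.
Since P_2P_3² = 68 < 61 + 25 = 86, the triangle is acute, so the smallest enclosing circle is the circumcircle.
Circumcentre = (-9/38, -58/19), r² = 25925/1444.
Centre = (-9/38, -58/19).

(-9/38, -58/19)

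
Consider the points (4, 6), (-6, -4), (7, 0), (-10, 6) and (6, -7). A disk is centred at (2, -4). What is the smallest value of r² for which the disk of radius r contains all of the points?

244

The required radius is the distance from (2, -4) to the farthest point.
Squared distances: 104, 64, 41, 244, 25.
Maximum is 244, attained at (-10, 6).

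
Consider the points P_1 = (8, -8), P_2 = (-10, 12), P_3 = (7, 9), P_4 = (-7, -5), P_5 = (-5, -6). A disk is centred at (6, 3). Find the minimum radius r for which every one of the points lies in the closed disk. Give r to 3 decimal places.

18.358

The required radius is the distance from (6, 3) to the farthest point.
Squared distances: 125, 337, 37, 233, 202.
Maximum is 337, attained at P_2.
r = √337 ≈ 18.358.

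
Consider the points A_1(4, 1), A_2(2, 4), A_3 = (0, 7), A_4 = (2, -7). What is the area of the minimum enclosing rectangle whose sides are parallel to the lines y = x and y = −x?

In coordinates u = x + y, v = x − y the rectangle is axis-aligned; the map (x,y)→(u,v) scales areas by 2.
u-values: 5, 6, 7, -5; range = 7 − (-5) = 12.
v-values: 3, -2, -7, 9; range = 9 − (-7) = 16.
Area = (12 × 16) / 2 = 96.

96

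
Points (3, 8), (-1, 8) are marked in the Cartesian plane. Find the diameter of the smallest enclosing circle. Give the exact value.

4

The smallest circle enclosing two points has them as diameter endpoints.
Centre = midpoint = (1, 8); r² = |(3, 8)−(-1, 8)|²/4 = 16/4 = 4.
Diameter = 2r = 2√4 = 4.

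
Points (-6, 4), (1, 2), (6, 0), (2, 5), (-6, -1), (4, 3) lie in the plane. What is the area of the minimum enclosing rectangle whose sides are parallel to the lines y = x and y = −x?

In coordinates u = x + y, v = x − y the rectangle is axis-aligned; the map (x,y)→(u,v) scales areas by 2.
u-values: -2, 3, 6, 7, -7, 7; range = 7 − (-7) = 14.
v-values: -10, -1, 6, -3, -5, 1; range = 6 − (-10) = 16.
Area = (14 × 16) / 2 = 112.

112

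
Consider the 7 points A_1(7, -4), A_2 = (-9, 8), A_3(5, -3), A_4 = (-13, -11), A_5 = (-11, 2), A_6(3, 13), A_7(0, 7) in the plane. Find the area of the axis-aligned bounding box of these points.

480

x ranges over [-13, 7], width 20.
y ranges over [-11, 13], height 24.
Area = 20 × 24 = 480.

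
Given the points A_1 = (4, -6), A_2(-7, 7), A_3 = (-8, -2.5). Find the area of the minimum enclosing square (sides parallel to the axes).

The bounding box has width 12 and height 13.
An axis-aligned square enclosing the set must have side ≥ max(width, height).
So the minimum side is max(12, 13) = 13.
Area = 13² = 169.

169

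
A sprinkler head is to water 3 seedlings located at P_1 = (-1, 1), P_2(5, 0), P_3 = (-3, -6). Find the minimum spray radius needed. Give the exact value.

Side lengths²: P_1P_2² = 37, P_1P_3² = 53, P_2P_3² = 100.
Since P_2P_3² = 100 ≥ 53 + 37 = 90, the angle opposite P_2P_3 is not acute, so the smallest enclosing circle has P_2P_3 as diameter.
Centre = midpoint of P_2P_3 = (1, -3), r² = 100/4 = 25.
r = √25 = 5.

5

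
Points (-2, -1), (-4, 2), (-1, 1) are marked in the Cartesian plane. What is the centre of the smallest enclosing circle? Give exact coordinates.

(-39/14, 9/14)

Call the three points A, B, C in the order given.
Side lengths²: AB² = 13, AC² = 5, BC² = 10.
Since AB² = 13 < 10 + 5 = 15, the triangle is acute, so the smallest enclosing circle is the circumcircle.
Circumcentre = (-39/14, 9/14), r² = 325/98.
Centre = (-39/14, 9/14).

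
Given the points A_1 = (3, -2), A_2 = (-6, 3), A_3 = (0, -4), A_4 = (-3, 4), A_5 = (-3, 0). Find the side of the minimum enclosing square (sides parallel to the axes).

9

The bounding box has width 9 and height 8.
An axis-aligned square enclosing the set must have side ≥ max(width, height).
So the minimum side is max(9, 8) = 9.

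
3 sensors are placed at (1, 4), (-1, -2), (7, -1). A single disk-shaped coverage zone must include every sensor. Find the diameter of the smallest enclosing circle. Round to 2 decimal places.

Call the three points A, B, C in the order given.
Side lengths²: AB² = 40, AC² = 61, BC² = 65.
Since BC² = 65 < 61 + 40 = 101, the triangle is acute, so the smallest enclosing circle is the circumcircle.
Circumcentre = (129/46, 3/46), r² = 19825/1058.
Diameter = 2r = 2√(19825/1058) ≈ 8.66.

8.66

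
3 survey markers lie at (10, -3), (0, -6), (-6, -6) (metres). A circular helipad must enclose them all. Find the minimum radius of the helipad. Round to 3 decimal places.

Call the three points A, B, C in the order given.
Side lengths²: AB² = 109, AC² = 265, BC² = 36.
Since AC² = 265 ≥ 109 + 36 = 145, the angle opposite AC is not acute, so the smallest enclosing circle has AC as diameter.
Centre = midpoint of AC = (2, -4.5), r² = 265/4 = 66.25.
r = √(66.25) ≈ 8.139.

8.139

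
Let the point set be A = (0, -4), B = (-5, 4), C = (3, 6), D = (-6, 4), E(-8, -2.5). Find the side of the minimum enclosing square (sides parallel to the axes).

The bounding box has width 11 and height 10.
An axis-aligned square enclosing the set must have side ≥ max(width, height).
So the minimum side is max(11, 10) = 11.

11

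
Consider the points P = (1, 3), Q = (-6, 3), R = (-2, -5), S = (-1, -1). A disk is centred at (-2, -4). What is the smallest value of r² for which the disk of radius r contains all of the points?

The required radius is the distance from (-2, -4) to the farthest point.
Squared distances: 58, 65, 1, 10.
Maximum is 65, attained at Q.

65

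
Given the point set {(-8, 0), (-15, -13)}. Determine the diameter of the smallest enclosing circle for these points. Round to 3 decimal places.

14.765

The smallest circle enclosing two points has them as diameter endpoints.
Centre = midpoint = (-11.5, -6.5); r² = |(-8, 0)−(-15, -13)|²/4 = 218/4 = 54.5.
Diameter = 2r = 2√(54.5) ≈ 14.765.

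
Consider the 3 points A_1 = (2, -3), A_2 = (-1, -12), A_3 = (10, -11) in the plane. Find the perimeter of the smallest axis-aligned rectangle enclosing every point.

40

Width = max x − min x = 10 − (-1) = 11.
Height = max y − min y = -3 − (-12) = 9.
Perimeter = 2(11 + 9) = 40.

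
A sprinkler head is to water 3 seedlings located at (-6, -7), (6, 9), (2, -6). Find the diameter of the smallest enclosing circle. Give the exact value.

20

Call the three points A, B, C in the order given.
Side lengths²: AB² = 400, AC² = 65, BC² = 241.
Since AB² = 400 ≥ 241 + 65 = 306, the angle opposite AB is not acute, so the smallest enclosing circle has AB as diameter.
Centre = midpoint of AB = (0, 1), r² = 400/4 = 100.
Diameter = 2r = 2√100 = 20.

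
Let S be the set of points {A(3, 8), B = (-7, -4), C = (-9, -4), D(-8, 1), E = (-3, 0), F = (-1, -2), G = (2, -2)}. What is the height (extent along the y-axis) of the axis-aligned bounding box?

12

max y = 8, min y = -4, so height = 12.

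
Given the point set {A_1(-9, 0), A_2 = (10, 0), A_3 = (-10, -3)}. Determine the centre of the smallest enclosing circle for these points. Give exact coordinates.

(0, -1.5)

Side lengths²: A_1A_2² = 361, A_1A_3² = 10, A_2A_3² = 409.
Since A_2A_3² = 409 ≥ 361 + 10 = 371, the angle opposite A_2A_3 is not acute, so the smallest enclosing circle has A_2A_3 as diameter.
Centre = midpoint of A_2A_3 = (0, -1.5), r² = 409/4 = 102.25.
Centre = (0, -1.5).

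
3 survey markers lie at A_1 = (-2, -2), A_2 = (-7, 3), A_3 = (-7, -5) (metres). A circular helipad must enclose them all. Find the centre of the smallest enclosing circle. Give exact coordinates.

Side lengths²: A_1A_2² = 50, A_1A_3² = 34, A_2A_3² = 64.
Since A_2A_3² = 64 < 50 + 34 = 84, the triangle is acute, so the smallest enclosing circle is the circumcircle.
Circumcentre = (-6, -1), r² = 17.
Centre = (-6, -1).

(-6, -1)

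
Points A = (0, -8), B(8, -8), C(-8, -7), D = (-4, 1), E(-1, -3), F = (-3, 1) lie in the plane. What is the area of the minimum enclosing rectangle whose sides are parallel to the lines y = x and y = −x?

157.5

In coordinates u = x + y, v = x − y the rectangle is axis-aligned; the map (x,y)→(u,v) scales areas by 2.
u-values: -8, 0, -15, -3, -4, -2; range = 0 − (-15) = 15.
v-values: 8, 16, -1, -5, 2, -4; range = 16 − (-5) = 21.
Area = (15 × 21) / 2 = 157.5.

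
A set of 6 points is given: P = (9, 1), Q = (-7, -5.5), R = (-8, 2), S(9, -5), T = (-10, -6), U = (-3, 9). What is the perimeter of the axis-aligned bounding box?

Width = max x − min x = 9 − (-10) = 19.
Height = max y − min y = 9 − (-6) = 15.
Perimeter = 2(19 + 15) = 68.

68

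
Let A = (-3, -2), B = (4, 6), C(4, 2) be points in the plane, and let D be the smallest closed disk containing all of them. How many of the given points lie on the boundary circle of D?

2

Side lengths²: AB² = 113, AC² = 65, BC² = 16.
Since AB² = 113 ≥ 65 + 16 = 81, the angle opposite AB is not acute, so the smallest enclosing circle has AB as diameter.
Centre = midpoint of AB = (0.5, 2), r² = 113/4 = 28.25.
The points at distance exactly r from the centre are A, B — 2 points.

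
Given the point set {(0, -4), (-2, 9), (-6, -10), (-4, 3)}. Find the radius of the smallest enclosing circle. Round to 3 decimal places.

9.708

A smallest enclosing disk is always determined by at most three of the input points on its boundary.
The farthest pair is (-2, 9)–(-6, -10) with squared distance 377. The circle on this segment as diameter has centre (-4, -0.5) and r² = 377/4 = 94.25.
Check (0, -4): distance² to centre = 28.25 ≤ 94.25, so it lies inside.
All remaining points lie in this disk, and no smaller disk contains both endpoints, so this is the minimum enclosing circle.
r = √(94.25) ≈ 9.708.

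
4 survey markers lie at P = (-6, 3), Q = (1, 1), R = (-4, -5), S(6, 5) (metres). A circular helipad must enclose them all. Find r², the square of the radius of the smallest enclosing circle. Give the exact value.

A smallest enclosing disk is always determined by at most three of the input points on its boundary.
The minimum enclosing circle is determined by three boundary points: P, R, S.
Their circumcentre is (0.6, 0.4) with r² = 50.32.
The farthest remaining point Q is at distance² 0.52 ≤ 50.32.

50.32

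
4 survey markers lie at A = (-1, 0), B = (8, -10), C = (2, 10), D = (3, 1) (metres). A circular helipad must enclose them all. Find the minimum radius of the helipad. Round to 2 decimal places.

By Welzl's lemma the MEC is supported by two points (diametrically opposite) or three points (on a circumcircle).
The farthest pair is B–C with squared distance 436. The circle on this segment as diameter has centre (5, 0) and r² = 436/4 = 109.
Check A: distance² to centre = 36 ≤ 109, so it lies inside.
All remaining points lie in this disk, and no smaller disk contains both endpoints, so this is the minimum enclosing circle.
r = √109 ≈ 10.44.

10.44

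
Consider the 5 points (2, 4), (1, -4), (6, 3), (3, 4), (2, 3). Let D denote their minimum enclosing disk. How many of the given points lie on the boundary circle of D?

A smallest enclosing disk is always determined by at most three of the input points on its boundary.
The minimum enclosing circle is determined by three boundary points: (2, 4), (1, -4), (6, 3).
Their circumcentre is (203/66, -13/66) with r² = 40885/2178.
The farthest remaining point (3, 4) is at distance² 38377/2178 ≤ 40885/2178.
The points at distance exactly r from the centre are (2, 4), (1, -4), (6, 3) — 3 points.

3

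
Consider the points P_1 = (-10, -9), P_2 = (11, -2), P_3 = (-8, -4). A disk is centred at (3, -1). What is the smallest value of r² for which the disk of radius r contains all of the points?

The required radius is the distance from (3, -1) to the farthest point.
Squared distances: 233, 65, 130.
Maximum is 233, attained at P_1.

233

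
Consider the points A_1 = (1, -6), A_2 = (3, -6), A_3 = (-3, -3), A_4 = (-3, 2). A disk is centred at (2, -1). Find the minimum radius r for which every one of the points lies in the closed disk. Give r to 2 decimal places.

The required radius is the distance from (2, -1) to the farthest point.
Squared distances: 26, 26, 29, 34.
Maximum is 34, attained at A_4.
r = √34 ≈ 5.83.

5.83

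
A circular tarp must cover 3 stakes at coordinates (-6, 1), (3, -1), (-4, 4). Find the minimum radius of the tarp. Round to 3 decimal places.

Call the three points A, B, C in the order given.
Side lengths²: AB² = 85, AC² = 13, BC² = 74.
Since AB² = 85 < 74 + 13 = 87, the triangle is acute, so the smallest enclosing circle is the circumcircle.
Circumcentre = (-91/62, 9/62), r² = 40885/1922.
r = √(40885/1922) ≈ 4.612.

4.612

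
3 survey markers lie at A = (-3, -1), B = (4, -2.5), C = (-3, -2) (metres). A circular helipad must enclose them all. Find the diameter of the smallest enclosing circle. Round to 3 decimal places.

Side lengths²: AB² = 51.25, AC² = 1, BC² = 49.25.
Since AB² = 51.25 ≥ 49.25 + 1 = 50.25, the angle opposite AB is not acute, so the smallest enclosing circle has AB as diameter.
Centre = midpoint of AB = (0.5, -1.75), r² = 51.25/4 = 12.8125.
Diameter = 2r = 2√(12.8125) ≈ 7.159.

7.159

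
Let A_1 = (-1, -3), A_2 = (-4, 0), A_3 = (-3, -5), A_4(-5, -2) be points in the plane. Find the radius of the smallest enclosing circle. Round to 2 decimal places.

2.55

The minimum enclosing circle of a finite set is fixed by two of the points (as a diameter) or three (as a circumcircle).
The farthest pair is A_2–A_3 with squared distance 26. The circle on this segment as diameter has centre (-3.5, -2.5) and r² = 26/4 = 6.5.
Check A_1: distance² to centre = 6.5 ≤ 6.5, so it lies inside.
All remaining points lie in this disk, and no smaller disk contains both endpoints, so this is the minimum enclosing circle.
r = √(6.5) ≈ 2.55.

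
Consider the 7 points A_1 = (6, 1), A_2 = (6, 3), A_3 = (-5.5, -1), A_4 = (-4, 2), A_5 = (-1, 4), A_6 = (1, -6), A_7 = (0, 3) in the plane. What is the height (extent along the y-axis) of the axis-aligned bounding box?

max y = 4, min y = -6, so height = 10.

10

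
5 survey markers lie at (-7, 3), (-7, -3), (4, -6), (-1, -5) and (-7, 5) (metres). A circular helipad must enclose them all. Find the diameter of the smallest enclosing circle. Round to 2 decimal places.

15.56

The minimum enclosing circle of a finite set is fixed by two of the points (as a diameter) or three (as a circumcircle).
The farthest pair is (4, -6)–(-7, 5) with squared distance 242. The circle on this segment as diameter has centre (-1.5, -0.5) and r² = 242/4 = 60.5.
Check (-7, 3): distance² to centre = 42.5 ≤ 60.5, so it lies inside.
All remaining points lie in this disk, and no smaller disk contains both endpoints, so this is the minimum enclosing circle.
Diameter = 2r = 2√(60.5) ≈ 15.56.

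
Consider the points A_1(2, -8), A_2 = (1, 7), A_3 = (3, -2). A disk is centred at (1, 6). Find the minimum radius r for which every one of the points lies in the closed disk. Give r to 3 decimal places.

The required radius is the distance from (1, 6) to the farthest point.
Squared distances: 197, 1, 68.
Maximum is 197, attained at A_1.
r = √197 ≈ 14.036.

14.036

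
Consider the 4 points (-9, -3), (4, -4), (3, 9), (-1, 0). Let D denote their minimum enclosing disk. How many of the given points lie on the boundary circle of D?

The minimum enclosing circle of a finite set is fixed by two of the points (as a diameter) or three (as a circumcircle).
The minimum enclosing circle is determined by three boundary points: (-9, -3), (4, -4), (3, 9).
Their circumcentre is (-29/14, 29/14) with r² = 7225/98.
The farthest remaining point (-1, 0) is at distance² 533/98 ≤ 7225/98.
The points at distance exactly r from the centre are (-9, -3), (4, -4), (3, 9) — 3 points.

3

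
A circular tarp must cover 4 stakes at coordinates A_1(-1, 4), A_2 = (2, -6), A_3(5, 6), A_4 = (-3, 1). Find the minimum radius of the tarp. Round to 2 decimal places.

A smallest enclosing disk is always determined by at most three of the input points on its boundary.
The minimum enclosing circle is determined by three boundary points: A_2, A_3, A_4.
Their circumcentre is (169/54, 5/54) with r² = 55981/1458.
The farthest remaining point A_1 is at distance² 47125/1458 ≤ 55981/1458.
r = √(55981/1458) ≈ 6.20.

6.20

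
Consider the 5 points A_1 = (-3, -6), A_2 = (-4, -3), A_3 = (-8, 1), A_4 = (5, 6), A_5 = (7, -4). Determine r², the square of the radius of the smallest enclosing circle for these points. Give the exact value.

The minimum enclosing circle of a finite set is fixed by two of the points (as a diameter) or three (as a circumcircle).
The minimum enclosing circle is determined by three boundary points: A_3, A_4, A_5.
Their circumcentre is (-1/14, -3/14) with r² = 6305/98.
The farthest remaining point A_1 is at distance² 4121/98 ≤ 6305/98.

6305/98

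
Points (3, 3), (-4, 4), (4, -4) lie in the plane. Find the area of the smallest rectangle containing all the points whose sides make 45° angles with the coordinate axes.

48

In coordinates u = x + y, v = x − y the rectangle is axis-aligned; the map (x,y)→(u,v) scales areas by 2.
u-values: 6, 0, 0; range = 6 − 0 = 6.
v-values: 0, -8, 8; range = 8 − (-8) = 16.
Area = (6 × 16) / 2 = 48.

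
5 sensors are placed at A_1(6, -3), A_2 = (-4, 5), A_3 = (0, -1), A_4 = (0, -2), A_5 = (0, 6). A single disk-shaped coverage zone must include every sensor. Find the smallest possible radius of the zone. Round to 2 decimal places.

6.40

By Welzl's lemma the MEC is supported by two points (diametrically opposite) or three points (on a circumcircle).
The farthest pair is A_1–A_2 with squared distance 164. The circle on this segment as diameter has centre (1, 1) and r² = 164/4 = 41.
Check A_3: distance² to centre = 5 ≤ 41, so it lies inside.
All remaining points lie in this disk, and no smaller disk contains both endpoints, so this is the minimum enclosing circle.
r = √41 ≈ 6.40.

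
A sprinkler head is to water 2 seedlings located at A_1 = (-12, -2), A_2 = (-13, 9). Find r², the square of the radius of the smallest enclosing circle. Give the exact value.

30.5

The smallest circle enclosing two points has them as diameter endpoints.
Centre = midpoint = (-12.5, 3.5); r² = |A_1A_2|²/4 = 122/4 = 30.5.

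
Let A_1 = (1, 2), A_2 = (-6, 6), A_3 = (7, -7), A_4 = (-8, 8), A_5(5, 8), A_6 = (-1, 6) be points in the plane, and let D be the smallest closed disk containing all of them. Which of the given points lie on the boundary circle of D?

By Welzl's lemma the MEC is supported by two points (diametrically opposite) or three points (on a circumcircle).
The farthest pair is A_3–A_4 with squared distance 450. The circle on this segment as diameter has centre (-0.5, 0.5) and r² = 450/4 = 112.5.
Check A_1: distance² to centre = 4.5 ≤ 112.5, so it lies inside.
All remaining points lie in this disk, and no smaller disk contains both endpoints, so this is the minimum enclosing circle.
The points at distance exactly r from the centre are A_3, A_4 — 2 points.

A_3, A_4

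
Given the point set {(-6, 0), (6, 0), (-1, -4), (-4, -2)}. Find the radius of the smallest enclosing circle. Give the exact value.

6

The farthest pair is (-6, 0)–(6, 0) with squared distance 144. The circle on this segment as diameter has centre (0, 0) and r² = 144/4 = 36.
Check (-1, -4): distance² to centre = 17 ≤ 36, so it lies inside.
All remaining points lie in this disk, and no smaller disk contains both endpoints, so this is the minimum enclosing circle.
r = √36 = 6.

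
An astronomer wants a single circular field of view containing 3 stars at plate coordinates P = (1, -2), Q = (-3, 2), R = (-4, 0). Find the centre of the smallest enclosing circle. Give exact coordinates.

(-7/6, -1/6)

Side lengths²: PQ² = 32, PR² = 29, QR² = 5.
Since PQ² = 32 < 29 + 5 = 34, the triangle is acute, so the smallest enclosing circle is the circumcircle.
Circumcentre = (-7/6, -1/6), r² = 145/18.
Centre = (-7/6, -1/6).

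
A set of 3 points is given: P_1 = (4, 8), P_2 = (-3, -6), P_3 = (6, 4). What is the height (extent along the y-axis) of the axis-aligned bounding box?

max y = 8, min y = -6, so height = 14.

14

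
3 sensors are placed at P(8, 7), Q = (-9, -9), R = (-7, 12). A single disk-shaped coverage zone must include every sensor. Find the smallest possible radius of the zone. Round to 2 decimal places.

Side lengths²: PQ² = 545, PR² = 250, QR² = 445.
Since PQ² = 545 < 445 + 250 = 695, the triangle is acute, so the smallest enclosing circle is the circumcircle.
Circumcentre = (-61/26, 25/26), r² = 48505/338.
r = √(48505/338) ≈ 11.98.

11.98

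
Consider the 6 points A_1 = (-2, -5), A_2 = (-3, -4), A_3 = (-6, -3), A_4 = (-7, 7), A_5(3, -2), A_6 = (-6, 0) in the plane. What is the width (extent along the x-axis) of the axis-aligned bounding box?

10

max x = 3, min x = -7, so width = 10.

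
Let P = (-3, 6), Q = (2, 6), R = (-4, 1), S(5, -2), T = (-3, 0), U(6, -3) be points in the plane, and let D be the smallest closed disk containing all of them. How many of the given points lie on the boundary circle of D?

The minimum enclosing circle of a finite set is fixed by two of the points (as a diameter) or three (as a circumcircle).
The farthest pair is P–U with squared distance 162. The circle on this segment as diameter has centre (1.5, 1.5) and r² = 162/4 = 40.5.
Check Q: distance² to centre = 20.5 ≤ 40.5, so it lies inside.
All remaining points lie in this disk, and no smaller disk contains both endpoints, so this is the minimum enclosing circle.
The points at distance exactly r from the centre are P, U — 2 points.

2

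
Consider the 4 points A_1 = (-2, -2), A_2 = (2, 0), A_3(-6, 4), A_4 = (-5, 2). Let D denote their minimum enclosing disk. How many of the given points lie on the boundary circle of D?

2

By Welzl's lemma the MEC is supported by two points (diametrically opposite) or three points (on a circumcircle).
The farthest pair is A_2–A_3 with squared distance 80. The circle on this segment as diameter has centre (-2, 2) and r² = 80/4 = 20.
Check A_1: distance² to centre = 16 ≤ 20, so it lies inside.
All remaining points lie in this disk, and no smaller disk contains both endpoints, so this is the minimum enclosing circle.
The points at distance exactly r from the centre are A_2, A_3 — 2 points.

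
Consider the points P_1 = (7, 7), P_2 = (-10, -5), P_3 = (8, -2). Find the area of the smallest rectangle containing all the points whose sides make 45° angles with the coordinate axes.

In coordinates u = x + y, v = x − y the rectangle is axis-aligned; the map (x,y)→(u,v) scales areas by 2.
u-values: 14, -15, 6; range = 14 − (-15) = 29.
v-values: 0, -5, 10; range = 10 − (-5) = 15.
Area = (29 × 15) / 2 = 217.5.

217.5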